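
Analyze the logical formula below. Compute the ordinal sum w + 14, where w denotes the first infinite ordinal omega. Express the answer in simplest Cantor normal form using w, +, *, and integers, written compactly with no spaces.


Compute w + 14.
Ordinal + is associative but NOT commutative; for finite n>0, n + w = w but w + n stays w+n.
w + 14 is already in normal form (a successor ordinal beyond w).
Result = w+14

w+14


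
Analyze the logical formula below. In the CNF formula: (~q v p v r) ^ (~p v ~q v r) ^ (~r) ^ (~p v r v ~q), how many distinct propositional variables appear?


Identify each variable that appears in the formula.
Variables found: p, q, r
Count = 3

3


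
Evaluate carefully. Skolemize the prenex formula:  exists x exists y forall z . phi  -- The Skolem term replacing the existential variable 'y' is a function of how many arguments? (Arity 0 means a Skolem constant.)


Quantifier prefix: exists x exists y forall z
'y' is existentially quantified at position 2.
No universal quantifiers precede it.
Skolem function arity = 0 (a Skolem constant)

0


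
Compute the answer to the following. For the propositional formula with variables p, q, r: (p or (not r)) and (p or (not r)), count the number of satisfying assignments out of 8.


Evaluate all 8 assignments for p, q, r:
p=0, q=0, r=0: 1
p=0, q=0, r=1: 0
p=0, q=1, r=0: 1
p=0, q=1, r=1: 0
p=1, q=0, r=0: 1
p=1, q=0, r=1: 1
p=1, q=1, r=0: 1
p=1, q=1, r=1: 1
Satisfying count = 6

6


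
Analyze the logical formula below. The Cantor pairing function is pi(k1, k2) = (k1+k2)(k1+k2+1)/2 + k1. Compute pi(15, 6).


k1 + k2 = 21
(k1+k2)(k1+k2+1)/2 = 21 * 22 / 2 = 231
pi = 231 + 15 = 246

246


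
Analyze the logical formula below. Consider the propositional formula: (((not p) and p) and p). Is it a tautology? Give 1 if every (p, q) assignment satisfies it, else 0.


Check all 4 assignments:
p=0, q=0: 0
p=0, q=1: 0
p=1, q=0: 0
p=1, q=1: 0
Satisfying count = 0/4.
Tautology iff count = 4: no.

0


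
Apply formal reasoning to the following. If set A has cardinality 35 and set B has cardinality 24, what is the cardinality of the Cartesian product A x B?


The Cartesian product A x B contains all ordered pairs (a, b).
|A x B| = |A| * |B| = 35 * 24 = 840

840


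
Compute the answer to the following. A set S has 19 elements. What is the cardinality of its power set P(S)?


The power set of a set with n elements has 2^n elements.
|P(S)| = 2^19 = 524288

524288


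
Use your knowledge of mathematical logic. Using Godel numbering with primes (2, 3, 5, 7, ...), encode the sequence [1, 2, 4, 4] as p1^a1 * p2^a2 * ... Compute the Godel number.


Encode each element as an exponent of the corresponding prime:
  2^1 = 2
  3^2 = 9
  5^4 = 625
  7^4 = 2401
Product = 2 * 9 * 625 * 2401 = 27011250

27011250


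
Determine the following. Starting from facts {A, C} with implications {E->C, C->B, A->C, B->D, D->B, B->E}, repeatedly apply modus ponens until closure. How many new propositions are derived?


Initial facts: {A, C}
Apply modus ponens to closure:
  C and C->B  =>  B
  B and B->D  =>  D
  B and B->E  =>  E
Final known: {A, B, C, D, E}
New propositions: {B, D, E}
Count = 3

3


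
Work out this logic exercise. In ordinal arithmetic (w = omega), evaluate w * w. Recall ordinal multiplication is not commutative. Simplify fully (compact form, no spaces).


Compute w * w.
Ordinal * is associative and left-distributive over +, but NOT commutative; for finite n>1, n*w = w but w*n stays w*n.
w * w = w^2 by definition.
Result = w^2

w^2


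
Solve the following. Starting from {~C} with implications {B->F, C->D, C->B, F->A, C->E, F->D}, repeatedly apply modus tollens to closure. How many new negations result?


Initial negated facts: {~C}
Apply modus tollens to closure:
  (no implication fires)
Final negated: {~C}
New negations: {(none)}
Count = 0

0


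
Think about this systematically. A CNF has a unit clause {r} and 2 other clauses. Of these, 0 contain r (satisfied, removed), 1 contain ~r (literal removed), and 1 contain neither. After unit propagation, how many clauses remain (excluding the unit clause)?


Satisfied (removed): 0
Shortened (remain): 1
Unchanged (remain): 1
Remaining = 1 + 1 = 2

2


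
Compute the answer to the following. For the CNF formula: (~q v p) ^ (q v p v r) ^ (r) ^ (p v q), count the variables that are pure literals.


Check each variable for pure literal status:
p: pure positive
q: mixed (not pure)
r: pure positive
Pure literal count = 2

2


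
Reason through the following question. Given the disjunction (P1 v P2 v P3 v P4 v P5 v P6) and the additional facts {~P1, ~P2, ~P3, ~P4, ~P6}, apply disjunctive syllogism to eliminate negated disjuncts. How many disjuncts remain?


Original disjuncts (6): P1, P2, P3, P4, P5, P6
Negated (eliminate): ~P1, ~P2, ~P3, ~P4, ~P6
Remaining disjuncts: P5
Count = 6 - 5 = 1

1


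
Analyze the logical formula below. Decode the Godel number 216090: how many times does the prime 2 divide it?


Factorize 216090 by dividing by 2 repeatedly.
Division steps: 2 divides 216090 exactly 1 time(s).
Exponent of 2 = 1

1


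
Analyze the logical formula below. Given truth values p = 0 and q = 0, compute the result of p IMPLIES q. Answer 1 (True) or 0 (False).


p = 0, q = 0
Operation: p IMPLIES q
Evaluate: 0 IMPLIES 0 = 1

1


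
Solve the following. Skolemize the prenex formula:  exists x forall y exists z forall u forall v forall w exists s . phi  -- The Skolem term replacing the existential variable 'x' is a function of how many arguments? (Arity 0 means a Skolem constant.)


Quantifier prefix: exists x forall y exists z forall u forall v forall w exists s
'x' is existentially quantified at position 1.
No universal quantifiers precede it.
Skolem function arity = 0 (a Skolem constant)

0


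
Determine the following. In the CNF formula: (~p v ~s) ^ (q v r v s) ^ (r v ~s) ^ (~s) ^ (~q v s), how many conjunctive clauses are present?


A CNF formula is a conjunction of clauses.
Clauses are separated by ^.
Counting the conjuncts: 5 clauses.

5


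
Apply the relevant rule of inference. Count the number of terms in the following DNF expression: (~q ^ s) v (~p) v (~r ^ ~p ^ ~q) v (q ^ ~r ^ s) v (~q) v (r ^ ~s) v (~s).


A DNF formula is a disjunction of terms (conjunctions).
Terms are separated by v.
Counting the disjuncts: 7 terms.

7


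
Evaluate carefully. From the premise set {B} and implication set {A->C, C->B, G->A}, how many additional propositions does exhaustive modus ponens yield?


Initial facts: {B}
Apply modus ponens to closure:
  (no implication fires)
Final known: {B}
New propositions: {(none)}
Count = 0

0


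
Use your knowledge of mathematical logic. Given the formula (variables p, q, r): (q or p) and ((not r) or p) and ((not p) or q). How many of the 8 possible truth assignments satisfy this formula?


Evaluate all 8 assignments for p, q, r:
p=0, q=0, r=0: 0
p=0, q=0, r=1: 0
p=0, q=1, r=0: 1
p=0, q=1, r=1: 0
p=1, q=0, r=0: 0
p=1, q=0, r=1: 0
p=1, q=1, r=0: 1
p=1, q=1, r=1: 1
Satisfying count = 3

3


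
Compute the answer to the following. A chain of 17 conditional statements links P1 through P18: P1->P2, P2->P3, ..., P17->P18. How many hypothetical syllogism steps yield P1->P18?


With 17 implications in a chain connecting 18 propositions:
P1->P2, P2->P3, ..., P17->P18
Steps needed = (number of implications) - 1 = 17 - 1 = 16

16


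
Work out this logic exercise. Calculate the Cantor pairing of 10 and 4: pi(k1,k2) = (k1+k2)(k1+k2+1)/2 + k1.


k1 + k2 = 14
(k1+k2)(k1+k2+1)/2 = 14 * 15 / 2 = 105
pi = 105 + 10 = 115

115


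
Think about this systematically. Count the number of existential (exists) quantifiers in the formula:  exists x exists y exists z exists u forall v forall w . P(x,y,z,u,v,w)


Quantifier prefix: exists x exists y exists z exists u forall v forall w
Mark each quantifier type:
  E E E E U U
Universal count = 2, Existential count = 4
Asked for existential (exists) quantifiers: 4

4


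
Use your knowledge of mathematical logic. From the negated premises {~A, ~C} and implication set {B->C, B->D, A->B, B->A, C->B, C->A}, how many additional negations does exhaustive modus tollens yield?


Initial negated facts: {~A, ~C}
Apply modus tollens to closure:
  ~C and B->C  =>  ~B
Final negated: {~A, ~B, ~C}
New negations: {~B}
Count = 1

1


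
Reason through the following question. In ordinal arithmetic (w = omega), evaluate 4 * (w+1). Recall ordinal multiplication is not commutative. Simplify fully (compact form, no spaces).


Compute 4 * (w+1).
Ordinal * is associative and left-distributive over +, but NOT commutative; for finite n>1, n*w = w but w*n stays w*n.
By left-distributivity: 4 * (w+1) = 4*w + 4*1 = w + 4 = w+4.
Result = w+4

w+4


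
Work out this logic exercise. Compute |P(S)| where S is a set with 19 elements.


The power set of a set with n elements has 2^n elements.
|P(S)| = 2^19 = 524288

524288


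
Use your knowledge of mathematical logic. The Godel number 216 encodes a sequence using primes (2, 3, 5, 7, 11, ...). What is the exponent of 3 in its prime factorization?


Factorize 216 by dividing by 3 repeatedly.
Division steps: 3 divides 216 exactly 3 time(s).
Exponent of 3 = 3

3


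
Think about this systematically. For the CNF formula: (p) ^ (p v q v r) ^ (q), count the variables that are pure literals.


Check each variable for pure literal status:
p: pure positive
q: pure positive
r: pure positive
Pure literal count = 3

3


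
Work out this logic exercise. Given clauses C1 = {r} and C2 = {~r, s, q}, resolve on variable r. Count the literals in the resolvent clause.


Remove r from C1 and ~r from C2.
C1 remainder: {}
C2 remainder: {s, q}
Union (resolvent): {q, s}
Resolvent has 2 literal(s).

2


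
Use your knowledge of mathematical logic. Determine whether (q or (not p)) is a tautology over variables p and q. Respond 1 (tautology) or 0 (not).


Check all 4 assignments:
p=0, q=0: 1
p=0, q=1: 1
p=1, q=0: 0
p=1, q=1: 1
Satisfying count = 3/4.
Tautology iff count = 4: no.

0


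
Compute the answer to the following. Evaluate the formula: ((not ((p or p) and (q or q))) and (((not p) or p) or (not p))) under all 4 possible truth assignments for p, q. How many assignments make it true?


Check all 4 assignments:
p=0, q=0: 1
p=0, q=1: 1
p=1, q=0: 1
p=1, q=1: 0
Count of True = 3

3


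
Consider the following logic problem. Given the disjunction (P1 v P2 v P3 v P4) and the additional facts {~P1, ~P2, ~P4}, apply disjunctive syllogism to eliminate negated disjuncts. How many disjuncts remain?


Original disjuncts (4): P1, P2, P3, P4
Negated (eliminate): ~P1, ~P2, ~P4
Remaining disjuncts: P3
Count = 4 - 3 = 1

1


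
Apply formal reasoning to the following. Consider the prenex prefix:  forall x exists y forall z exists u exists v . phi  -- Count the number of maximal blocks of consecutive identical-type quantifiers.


Quantifier-type sequence: A E A E E  (A=forall, E=exists)
Group into maximal same-type runs:
  Ax1 | Ex1 | Ax1 | Ex2
Number of blocks = 4

4


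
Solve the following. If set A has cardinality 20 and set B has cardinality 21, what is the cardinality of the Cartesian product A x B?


The Cartesian product A x B contains all ordered pairs (a, b).
|A x B| = |A| * |B| = 20 * 21 = 420

420


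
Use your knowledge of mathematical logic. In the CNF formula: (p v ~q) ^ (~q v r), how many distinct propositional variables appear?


Identify each variable that appears in the formula.
Variables found: p, q, r
Count = 3

3


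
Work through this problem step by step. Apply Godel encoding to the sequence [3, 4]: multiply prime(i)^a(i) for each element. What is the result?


Encode each element as an exponent of the corresponding prime:
  2^3 = 8
  3^4 = 81
Product = 8 * 81 = 648

648


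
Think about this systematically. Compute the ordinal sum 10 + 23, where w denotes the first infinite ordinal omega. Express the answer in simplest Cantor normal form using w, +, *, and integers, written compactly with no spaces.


Compute 10 + 23.
Ordinal + is associative but NOT commutative; for finite n>0, n + w = w but w + n stays w+n.
Both operands finite; ordinal + agrees with natural +: 10 + 23 = 33.
Result = 33

33


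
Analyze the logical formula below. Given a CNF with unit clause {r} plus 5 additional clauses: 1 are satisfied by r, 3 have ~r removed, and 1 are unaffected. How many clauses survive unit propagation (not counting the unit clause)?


Satisfied (removed): 1
Shortened (remain): 3
Unchanged (remain): 1
Remaining = 3 + 1 = 4

4


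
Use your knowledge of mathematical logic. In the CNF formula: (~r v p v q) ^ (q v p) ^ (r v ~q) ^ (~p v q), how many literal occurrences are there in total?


Counting literals in each clause:
Clause 1: 3 literal(s)
Clause 2: 2 literal(s)
Clause 3: 2 literal(s)
Clause 4: 2 literal(s)
Total = 9

9


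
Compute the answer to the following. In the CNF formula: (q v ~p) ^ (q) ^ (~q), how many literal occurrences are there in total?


Counting literals in each clause:
Clause 1: 2 literal(s)
Clause 2: 1 literal(s)
Clause 3: 1 literal(s)
Total = 4

4


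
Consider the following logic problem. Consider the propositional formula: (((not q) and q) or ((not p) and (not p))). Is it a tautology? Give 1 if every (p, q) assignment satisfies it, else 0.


Check all 4 assignments:
p=0, q=0: 1
p=0, q=1: 1
p=1, q=0: 0
p=1, q=1: 0
Satisfying count = 2/4.
Tautology iff count = 4: no.

0


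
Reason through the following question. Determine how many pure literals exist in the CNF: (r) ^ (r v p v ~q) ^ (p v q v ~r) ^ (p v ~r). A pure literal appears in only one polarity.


Check each variable for pure literal status:
p: pure positive
q: mixed (not pure)
r: mixed (not pure)
Pure literal count = 1

1


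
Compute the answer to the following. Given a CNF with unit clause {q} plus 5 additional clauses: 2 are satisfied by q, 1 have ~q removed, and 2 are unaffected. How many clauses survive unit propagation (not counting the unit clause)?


Satisfied (removed): 2
Shortened (remain): 1
Unchanged (remain): 2
Remaining = 1 + 2 = 3

3


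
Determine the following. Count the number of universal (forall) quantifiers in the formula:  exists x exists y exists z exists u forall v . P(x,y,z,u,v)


Quantifier prefix: exists x exists y exists z exists u forall v
Mark each quantifier type:
  E E E E U
Universal count = 1, Existential count = 4
Asked for universal (forall) quantifiers: 1

1


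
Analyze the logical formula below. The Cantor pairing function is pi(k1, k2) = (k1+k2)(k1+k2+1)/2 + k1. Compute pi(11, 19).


k1 + k2 = 30
(k1+k2)(k1+k2+1)/2 = 30 * 31 / 2 = 465
pi = 465 + 11 = 476

476


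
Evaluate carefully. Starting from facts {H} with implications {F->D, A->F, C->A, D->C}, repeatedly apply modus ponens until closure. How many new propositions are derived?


Initial facts: {H}
Apply modus ponens to closure:
  (no implication fires)
Final known: {H}
New propositions: {(none)}
Count = 0

0


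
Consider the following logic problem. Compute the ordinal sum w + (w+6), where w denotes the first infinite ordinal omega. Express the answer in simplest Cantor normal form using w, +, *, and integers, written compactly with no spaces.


Compute w + (w+6).
Ordinal + is associative but NOT commutative; for finite n>0, n + w = w but w + n stays w+n.
w + (w+6) = (w+w) + 6 = w*2+6.
Result = w*2+6

w*2+6


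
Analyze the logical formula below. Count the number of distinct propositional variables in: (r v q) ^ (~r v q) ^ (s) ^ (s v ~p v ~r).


Identify each variable that appears in the formula.
Variables found: p, q, r, s
Count = 4

4


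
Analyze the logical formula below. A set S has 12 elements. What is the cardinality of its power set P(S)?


The power set of a set with n elements has 2^n elements.
|P(S)| = 2^12 = 4096

4096


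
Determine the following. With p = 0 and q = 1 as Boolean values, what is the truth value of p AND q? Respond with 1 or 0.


p = 0, q = 1
Operation: p AND q
Evaluate: 0 AND 1 = 0

0


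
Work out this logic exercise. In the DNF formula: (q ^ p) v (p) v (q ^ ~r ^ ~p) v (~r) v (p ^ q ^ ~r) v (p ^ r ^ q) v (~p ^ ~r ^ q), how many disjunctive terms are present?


A DNF formula is a disjunction of terms (conjunctions).
Terms are separated by v.
Counting the disjuncts: 7 terms.

7


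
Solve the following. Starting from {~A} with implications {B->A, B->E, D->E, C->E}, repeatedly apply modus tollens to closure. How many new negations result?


Initial negated facts: {~A}
Apply modus tollens to closure:
  ~A and B->A  =>  ~B
Final negated: {~A, ~B}
New negations: {~B}
Count = 1

1


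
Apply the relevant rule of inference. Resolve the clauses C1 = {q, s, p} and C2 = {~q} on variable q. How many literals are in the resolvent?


Remove q from C1 and ~q from C2.
C1 remainder: {s, p}
C2 remainder: {}
Union (resolvent): {p, s}
Resolvent has 2 literal(s).

2


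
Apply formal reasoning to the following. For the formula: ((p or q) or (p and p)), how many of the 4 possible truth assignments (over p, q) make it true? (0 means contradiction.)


Check all 4 assignments:
p=0, q=0: 0
p=0, q=1: 1
p=1, q=0: 1
p=1, q=1: 1
Count of True = 3

3


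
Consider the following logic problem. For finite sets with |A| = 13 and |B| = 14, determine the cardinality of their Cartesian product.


The Cartesian product A x B contains all ordered pairs (a, b).
|A x B| = |A| * |B| = 13 * 14 = 182

182


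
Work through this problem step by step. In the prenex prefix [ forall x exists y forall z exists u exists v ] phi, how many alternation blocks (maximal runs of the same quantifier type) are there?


Quantifier-type sequence: A E A E E  (A=forall, E=exists)
Group into maximal same-type runs:
  Ax1 | Ex1 | Ax1 | Ex2
Number of blocks = 4

4


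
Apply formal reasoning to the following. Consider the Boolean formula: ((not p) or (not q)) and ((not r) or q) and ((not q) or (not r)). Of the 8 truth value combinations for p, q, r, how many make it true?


Evaluate all 8 assignments for p, q, r:
p=0, q=0, r=0: 1
p=0, q=0, r=1: 0
p=0, q=1, r=0: 1
p=0, q=1, r=1: 0
p=1, q=0, r=0: 1
p=1, q=0, r=1: 0
p=1, q=1, r=0: 0
p=1, q=1, r=1: 0
Satisfying count = 3

3


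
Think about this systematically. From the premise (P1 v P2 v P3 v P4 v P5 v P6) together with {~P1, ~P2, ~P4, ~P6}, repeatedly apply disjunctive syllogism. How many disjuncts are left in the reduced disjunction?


Original disjuncts (6): P1, P2, P3, P4, P5, P6
Negated (eliminate): ~P1, ~P2, ~P4, ~P6
Remaining disjuncts: P3, P5
Count = 6 - 4 = 2

2


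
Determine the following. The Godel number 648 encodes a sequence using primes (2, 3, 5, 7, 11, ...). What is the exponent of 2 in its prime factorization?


Factorize 648 by dividing by 2 repeatedly.
Division steps: 2 divides 648 exactly 3 time(s).
Exponent of 2 = 3

3


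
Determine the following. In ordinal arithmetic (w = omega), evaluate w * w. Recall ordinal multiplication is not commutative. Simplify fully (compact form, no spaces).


Compute w * w.
Ordinal * is associative and left-distributive over +, but NOT commutative; for finite n>1, n*w = w but w*n stays w*n.
w * w = w^2 by definition.
Result = w^2

w^2


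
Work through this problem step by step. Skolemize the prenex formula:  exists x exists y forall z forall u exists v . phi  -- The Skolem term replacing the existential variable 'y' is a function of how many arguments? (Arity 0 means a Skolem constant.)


Quantifier prefix: exists x exists y forall z forall u exists v
'y' is existentially quantified at position 2.
No universal quantifiers precede it.
Skolem function arity = 0 (a Skolem constant)

0


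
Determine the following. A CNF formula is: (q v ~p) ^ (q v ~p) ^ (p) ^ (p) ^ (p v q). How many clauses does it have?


A CNF formula is a conjunction of clauses.
Clauses are separated by ^.
Counting the conjuncts: 5 clauses.

5


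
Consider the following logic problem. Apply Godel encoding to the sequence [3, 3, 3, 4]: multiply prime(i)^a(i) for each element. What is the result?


Encode each element as an exponent of the corresponding prime:
  2^3 = 8
  3^3 = 27
  5^3 = 125
  7^4 = 2401
Product = 8 * 27 * 125 * 2401 = 64827000

64827000


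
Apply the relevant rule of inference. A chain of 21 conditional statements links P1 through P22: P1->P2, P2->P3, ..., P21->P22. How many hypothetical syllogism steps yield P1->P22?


With 21 implications in a chain connecting 22 propositions:
P1->P2, P2->P3, ..., P21->P22
Steps needed = (number of implications) - 1 = 21 - 1 = 20

20


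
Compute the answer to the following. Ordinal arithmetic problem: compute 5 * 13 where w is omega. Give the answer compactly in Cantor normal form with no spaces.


Compute 5 * 13.
Ordinal * is associative and left-distributive over +, but NOT commutative; for finite n>1, n*w = w but w*n stays w*n.
Both finite; ordinal * agrees with natural *: 5 * 13 = 65.
Result = 65

65


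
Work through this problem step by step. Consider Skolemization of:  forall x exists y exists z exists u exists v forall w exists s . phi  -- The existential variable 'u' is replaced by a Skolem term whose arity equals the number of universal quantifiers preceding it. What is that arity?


Quantifier prefix: forall x exists y exists z exists u exists v forall w exists s
'u' is existentially quantified at position 4.
Universal variables preceding it: x
Skolem function arity = 1

1


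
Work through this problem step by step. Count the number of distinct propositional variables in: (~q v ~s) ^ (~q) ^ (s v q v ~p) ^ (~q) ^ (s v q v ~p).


Identify each variable that appears in the formula.
Variables found: p, q, s
Count = 3

3


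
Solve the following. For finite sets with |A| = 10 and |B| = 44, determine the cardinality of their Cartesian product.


The Cartesian product A x B contains all ordered pairs (a, b).
|A x B| = |A| * |B| = 10 * 44 = 440

440


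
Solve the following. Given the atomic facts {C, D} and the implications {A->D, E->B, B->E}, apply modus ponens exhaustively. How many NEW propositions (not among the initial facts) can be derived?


Initial facts: {C, D}
Apply modus ponens to closure:
  (no implication fires)
Final known: {C, D}
New propositions: {(none)}
Count = 0

0


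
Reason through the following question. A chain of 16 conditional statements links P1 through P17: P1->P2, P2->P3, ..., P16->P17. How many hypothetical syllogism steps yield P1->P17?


With 16 implications in a chain connecting 17 propositions:
P1->P2, P2->P3, ..., P16->P17
Steps needed = (number of implications) - 1 = 16 - 1 = 15

15


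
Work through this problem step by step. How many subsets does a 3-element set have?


The power set of a set with n elements has 2^n elements.
|P(S)| = 2^3 = 8

8


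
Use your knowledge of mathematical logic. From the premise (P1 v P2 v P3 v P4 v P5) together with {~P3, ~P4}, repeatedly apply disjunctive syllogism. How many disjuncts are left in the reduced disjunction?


Original disjuncts (5): P1, P2, P3, P4, P5
Negated (eliminate): ~P3, ~P4
Remaining disjuncts: P1, P2, P5
Count = 5 - 2 = 3

3


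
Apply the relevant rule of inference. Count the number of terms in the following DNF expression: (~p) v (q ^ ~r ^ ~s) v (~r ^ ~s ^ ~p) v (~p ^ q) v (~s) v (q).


A DNF formula is a disjunction of terms (conjunctions).
Terms are separated by v.
Counting the disjuncts: 6 terms.

6


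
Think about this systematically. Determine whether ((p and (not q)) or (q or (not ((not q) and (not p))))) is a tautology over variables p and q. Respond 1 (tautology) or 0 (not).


Check all 4 assignments:
p=0, q=0: 0
p=0, q=1: 1
p=1, q=0: 1
p=1, q=1: 1
Satisfying count = 3/4.
Tautology iff count = 4: no.

0


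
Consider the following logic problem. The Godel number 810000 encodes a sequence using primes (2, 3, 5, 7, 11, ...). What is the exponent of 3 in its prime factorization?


Factorize 810000 by dividing by 3 repeatedly.
Division steps: 3 divides 810000 exactly 4 time(s).
Exponent of 3 = 4

4


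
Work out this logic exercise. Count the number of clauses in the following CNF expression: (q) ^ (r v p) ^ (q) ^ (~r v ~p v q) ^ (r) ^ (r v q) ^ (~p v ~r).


A CNF formula is a conjunction of clauses.
Clauses are separated by ^.
Counting the conjuncts: 7 clauses.

7


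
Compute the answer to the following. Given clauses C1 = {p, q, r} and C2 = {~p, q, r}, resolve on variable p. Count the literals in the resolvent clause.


Remove p from C1 and ~p from C2.
C1 remainder: {q, r}
C2 remainder: {q, r}
Union (resolvent): {q, r}
Resolvent has 2 literal(s).

2


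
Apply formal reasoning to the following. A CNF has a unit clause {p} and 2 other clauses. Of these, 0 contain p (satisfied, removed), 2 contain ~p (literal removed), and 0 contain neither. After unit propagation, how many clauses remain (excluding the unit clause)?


Satisfied (removed): 0
Shortened (remain): 2
Unchanged (remain): 0
Remaining = 2 + 0 = 2

2


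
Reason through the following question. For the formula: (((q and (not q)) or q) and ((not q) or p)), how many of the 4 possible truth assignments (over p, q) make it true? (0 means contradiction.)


Check all 4 assignments:
p=0, q=0: 0
p=0, q=1: 0
p=1, q=0: 0
p=1, q=1: 1
Count of True = 1

1


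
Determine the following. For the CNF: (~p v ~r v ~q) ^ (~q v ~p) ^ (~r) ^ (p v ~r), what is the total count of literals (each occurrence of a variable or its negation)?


Counting literals in each clause:
Clause 1: 3 literal(s)
Clause 2: 2 literal(s)
Clause 3: 1 literal(s)
Clause 4: 2 literal(s)
Total = 8

8


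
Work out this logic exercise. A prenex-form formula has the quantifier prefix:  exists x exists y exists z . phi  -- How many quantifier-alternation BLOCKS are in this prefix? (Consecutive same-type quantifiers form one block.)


Quantifier-type sequence: E E E  (A=forall, E=exists)
Group into maximal same-type runs:
  Ex3
Number of blocks = 1

1


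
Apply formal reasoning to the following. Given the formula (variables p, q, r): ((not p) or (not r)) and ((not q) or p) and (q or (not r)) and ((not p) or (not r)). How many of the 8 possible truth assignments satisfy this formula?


Evaluate all 8 assignments for p, q, r:
p=0, q=0, r=0: 1
p=0, q=0, r=1: 0
p=0, q=1, r=0: 0
p=0, q=1, r=1: 0
p=1, q=0, r=0: 1
p=1, q=0, r=1: 0
p=1, q=1, r=0: 1
p=1, q=1, r=1: 0
Satisfying count = 3

3


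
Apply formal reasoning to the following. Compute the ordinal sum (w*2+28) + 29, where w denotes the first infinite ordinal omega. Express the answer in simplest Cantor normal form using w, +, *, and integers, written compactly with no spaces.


Compute (w*2+28) + 29.
Ordinal + is associative but NOT commutative; for finite n>0, n + w = w but w + n stays w+n.
By associativity: (w*2+28) + 29 = w*2 + (28+29) = w*2+57.
Result = w*2+57

w*2+57


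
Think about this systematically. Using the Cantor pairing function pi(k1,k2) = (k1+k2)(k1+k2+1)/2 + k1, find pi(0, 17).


k1 + k2 = 17
(k1+k2)(k1+k2+1)/2 = 17 * 18 / 2 = 153
pi = 153 + 0 = 153

153


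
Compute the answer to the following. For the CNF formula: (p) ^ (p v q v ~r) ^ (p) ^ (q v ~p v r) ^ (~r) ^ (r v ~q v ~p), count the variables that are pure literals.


Check each variable for pure literal status:
p: mixed (not pure)
q: mixed (not pure)
r: mixed (not pure)
Pure literal count = 0

0


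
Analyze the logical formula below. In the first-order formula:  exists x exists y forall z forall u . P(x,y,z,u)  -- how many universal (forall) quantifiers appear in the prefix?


Quantifier prefix: exists x exists y forall z forall u
Mark each quantifier type:
  E E U U
Universal count = 2, Existential count = 2
Asked for universal (forall) quantifiers: 2

2


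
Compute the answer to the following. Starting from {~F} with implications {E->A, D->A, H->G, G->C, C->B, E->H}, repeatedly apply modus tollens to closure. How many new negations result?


Initial negated facts: {~F}
Apply modus tollens to closure:
  (no implication fires)
Final negated: {~F}
New negations: {(none)}
Count = 0

0


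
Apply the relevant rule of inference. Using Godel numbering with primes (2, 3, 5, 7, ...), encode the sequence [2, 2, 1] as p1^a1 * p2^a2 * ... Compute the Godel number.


Encode each element as an exponent of the corresponding prime:
  2^2 = 4
  3^2 = 9
  5^1 = 5
Product = 4 * 9 * 5 = 180

180


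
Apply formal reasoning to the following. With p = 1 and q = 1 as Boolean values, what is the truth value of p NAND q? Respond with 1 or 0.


p = 1, q = 1
Operation: p NAND q
Evaluate: 1 NAND 1 = 0

0


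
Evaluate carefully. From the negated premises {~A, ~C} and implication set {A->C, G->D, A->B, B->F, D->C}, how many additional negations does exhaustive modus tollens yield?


Initial negated facts: {~A, ~C}
Apply modus tollens to closure:
  ~C and D->C  =>  ~D
  ~D and G->D  =>  ~G
Final negated: {~A, ~C, ~D, ~G}
New negations: {~D, ~G}
Count = 2

2


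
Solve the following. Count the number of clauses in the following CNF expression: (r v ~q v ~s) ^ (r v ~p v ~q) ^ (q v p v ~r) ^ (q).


A CNF formula is a conjunction of clauses.
Clauses are separated by ^.
Counting the conjuncts: 4 clauses.

4


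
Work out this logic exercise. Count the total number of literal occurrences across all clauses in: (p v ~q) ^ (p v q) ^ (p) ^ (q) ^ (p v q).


Counting literals in each clause:
Clause 1: 2 literal(s)
Clause 2: 2 literal(s)
Clause 3: 1 literal(s)
Clause 4: 1 literal(s)
Clause 5: 2 literal(s)
Total = 8

8


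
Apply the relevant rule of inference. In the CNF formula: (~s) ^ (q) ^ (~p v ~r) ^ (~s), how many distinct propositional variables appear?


Identify each variable that appears in the formula.
Variables found: p, q, r, s
Count = 4

4


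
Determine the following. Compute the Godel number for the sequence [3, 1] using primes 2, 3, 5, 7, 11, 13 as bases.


Encode each element as an exponent of the corresponding prime:
  2^3 = 8
  3^1 = 3
Product = 8 * 3 = 24

24


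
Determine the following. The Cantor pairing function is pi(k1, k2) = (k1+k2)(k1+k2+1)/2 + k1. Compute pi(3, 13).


k1 + k2 = 16
(k1+k2)(k1+k2+1)/2 = 16 * 17 / 2 = 136
pi = 136 + 3 = 139

139


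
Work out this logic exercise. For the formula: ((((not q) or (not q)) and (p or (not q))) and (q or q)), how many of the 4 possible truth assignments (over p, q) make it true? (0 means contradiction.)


Check all 4 assignments:
p=0, q=0: 0
p=0, q=1: 0
p=1, q=0: 0
p=1, q=1: 0
Count of True = 0

0


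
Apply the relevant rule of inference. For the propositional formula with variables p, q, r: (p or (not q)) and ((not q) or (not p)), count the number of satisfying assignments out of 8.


Evaluate all 8 assignments for p, q, r:
p=0, q=0, r=0: 1
p=0, q=0, r=1: 1
p=0, q=1, r=0: 0
p=0, q=1, r=1: 0
p=1, q=0, r=0: 1
p=1, q=0, r=1: 1
p=1, q=1, r=0: 0
p=1, q=1, r=1: 0
Satisfying count = 4

4


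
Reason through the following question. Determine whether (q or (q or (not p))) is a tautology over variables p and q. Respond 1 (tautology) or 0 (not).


Check all 4 assignments:
p=0, q=0: 1
p=0, q=1: 1
p=1, q=0: 0
p=1, q=1: 1
Satisfying count = 3/4.
Tautology iff count = 4: no.

0


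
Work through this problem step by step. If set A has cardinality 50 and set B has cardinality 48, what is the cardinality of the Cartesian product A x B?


The Cartesian product A x B contains all ordered pairs (a, b).
|A x B| = |A| * |B| = 50 * 48 = 2400

2400


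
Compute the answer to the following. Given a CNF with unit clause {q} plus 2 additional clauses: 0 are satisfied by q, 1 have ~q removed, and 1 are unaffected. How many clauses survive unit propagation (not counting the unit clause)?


Satisfied (removed): 0
Shortened (remain): 1
Unchanged (remain): 1
Remaining = 1 + 1 = 2

2


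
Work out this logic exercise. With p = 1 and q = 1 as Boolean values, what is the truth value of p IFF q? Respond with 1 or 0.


p = 1, q = 1
Operation: p IFF q
Evaluate: 1 IFF 1 = 1

1


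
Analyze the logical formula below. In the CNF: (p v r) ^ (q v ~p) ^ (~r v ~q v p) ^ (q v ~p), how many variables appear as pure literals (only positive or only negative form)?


Check each variable for pure literal status:
p: mixed (not pure)
q: mixed (not pure)
r: mixed (not pure)
Pure literal count = 0

0


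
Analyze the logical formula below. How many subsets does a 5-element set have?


The power set of a set with n elements has 2^n elements.
|P(S)| = 2^5 = 32

32


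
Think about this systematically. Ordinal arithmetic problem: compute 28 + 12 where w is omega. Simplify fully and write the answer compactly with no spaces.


Compute 28 + 12.
Ordinal + is associative but NOT commutative; for finite n>0, n + w = w but w + n stays w+n.
Both operands finite; ordinal + agrees with natural +: 28 + 12 = 40.
Result = 40

40


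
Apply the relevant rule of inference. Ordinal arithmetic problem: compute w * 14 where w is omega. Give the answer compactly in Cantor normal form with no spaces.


Compute w * 14.
Ordinal * is associative and left-distributive over +, but NOT commutative; for finite n>1, n*w = w but w*n stays w*n.
w * 14 means 14 copies of w concatenated: w*14.
Result = w*14

w*14


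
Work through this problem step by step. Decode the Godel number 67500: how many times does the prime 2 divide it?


Factorize 67500 by dividing by 2 repeatedly.
Division steps: 2 divides 67500 exactly 2 time(s).
Exponent of 2 = 2

2


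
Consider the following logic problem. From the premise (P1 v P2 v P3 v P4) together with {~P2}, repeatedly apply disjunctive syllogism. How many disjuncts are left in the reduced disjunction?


Original disjuncts (4): P1, P2, P3, P4
Negated (eliminate): ~P2
Remaining disjuncts: P1, P3, P4
Count = 4 - 1 = 3

3


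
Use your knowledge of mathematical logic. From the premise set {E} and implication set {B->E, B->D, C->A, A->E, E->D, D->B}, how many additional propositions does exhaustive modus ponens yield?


Initial facts: {E}
Apply modus ponens to closure:
  E and E->D  =>  D
  D and D->B  =>  B
Final known: {B, D, E}
New propositions: {B, D}
Count = 2

2


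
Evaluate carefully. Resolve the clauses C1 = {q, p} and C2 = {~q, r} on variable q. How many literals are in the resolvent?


Remove q from C1 and ~q from C2.
C1 remainder: {p}
C2 remainder: {r}
Union (resolvent): {p, r}
Resolvent has 2 literal(s).

2


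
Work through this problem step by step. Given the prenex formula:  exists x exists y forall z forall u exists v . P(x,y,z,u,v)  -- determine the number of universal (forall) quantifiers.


Quantifier prefix: exists x exists y forall z forall u exists v
Mark each quantifier type:
  E E U U E
Universal count = 2, Existential count = 3
Asked for universal (forall) quantifiers: 2

2


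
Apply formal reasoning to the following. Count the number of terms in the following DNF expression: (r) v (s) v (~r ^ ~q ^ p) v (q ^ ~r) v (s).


A DNF formula is a disjunction of terms (conjunctions).
Terms are separated by v.
Counting the disjuncts: 5 terms.

5


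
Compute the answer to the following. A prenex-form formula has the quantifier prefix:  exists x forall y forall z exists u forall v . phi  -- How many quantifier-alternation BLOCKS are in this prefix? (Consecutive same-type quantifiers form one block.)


Quantifier-type sequence: E A A E A  (A=forall, E=exists)
Group into maximal same-type runs:
  Ex1 | Ax2 | Ex1 | Ax1
Number of blocks = 4

4


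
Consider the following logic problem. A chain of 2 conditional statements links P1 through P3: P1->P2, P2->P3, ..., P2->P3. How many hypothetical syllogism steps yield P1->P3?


With 2 implications in a chain connecting 3 propositions:
P1->P2, P2->P3, ..., P2->P3
Steps needed = (number of implications) - 1 = 2 - 1 = 1

1


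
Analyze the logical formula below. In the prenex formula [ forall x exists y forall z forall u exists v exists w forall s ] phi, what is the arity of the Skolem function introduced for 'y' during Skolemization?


Quantifier prefix: forall x exists y forall z forall u exists v exists w forall s
'y' is existentially quantified at position 2.
Universal variables preceding it: x
Skolem function arity = 1

1


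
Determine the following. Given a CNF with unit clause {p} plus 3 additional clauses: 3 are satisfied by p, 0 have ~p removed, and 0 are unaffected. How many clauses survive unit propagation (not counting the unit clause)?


Satisfied (removed): 3
Shortened (remain): 0
Unchanged (remain): 0
Remaining = 0 + 0 = 0

0


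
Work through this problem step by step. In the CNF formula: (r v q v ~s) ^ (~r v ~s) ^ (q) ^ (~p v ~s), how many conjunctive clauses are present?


A CNF formula is a conjunction of clauses.
Clauses are separated by ^.
Counting the conjuncts: 4 clauses.

4


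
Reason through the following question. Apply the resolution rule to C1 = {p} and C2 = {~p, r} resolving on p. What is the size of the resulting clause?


Remove p from C1 and ~p from C2.
C1 remainder: {}
C2 remainder: {r}
Union (resolvent): {r}
Resolvent has 1 literal(s).

1


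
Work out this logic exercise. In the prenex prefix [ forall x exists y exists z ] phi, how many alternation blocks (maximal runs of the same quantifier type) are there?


Quantifier-type sequence: A E E  (A=forall, E=exists)
Group into maximal same-type runs:
  Ax1 | Ex2
Number of blocks = 2

2


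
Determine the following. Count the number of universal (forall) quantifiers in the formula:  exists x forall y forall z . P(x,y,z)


Quantifier prefix: exists x forall y forall z
Mark each quantifier type:
  E U U
Universal count = 2, Existential count = 1
Asked for universal (forall) quantifiers: 2

2


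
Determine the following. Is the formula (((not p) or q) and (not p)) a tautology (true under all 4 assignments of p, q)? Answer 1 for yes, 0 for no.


Check all 4 assignments:
p=0, q=0: 1
p=0, q=1: 1
p=1, q=0: 0
p=1, q=1: 0
Satisfying count = 2/4.
Tautology iff count = 4: no.

0


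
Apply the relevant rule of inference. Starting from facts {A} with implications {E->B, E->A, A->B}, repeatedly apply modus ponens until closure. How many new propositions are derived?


Initial facts: {A}
Apply modus ponens to closure:
  A and A->B  =>  B
Final known: {A, B}
New propositions: {B}
Count = 1

1


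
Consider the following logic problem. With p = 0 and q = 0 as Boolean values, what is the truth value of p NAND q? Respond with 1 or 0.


p = 0, q = 0
Operation: p NAND q
Evaluate: 0 NAND 0 = 1

1


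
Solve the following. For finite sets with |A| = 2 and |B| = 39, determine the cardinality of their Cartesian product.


The Cartesian product A x B contains all ordered pairs (a, b).
|A x B| = |A| * |B| = 2 * 39 = 78

78


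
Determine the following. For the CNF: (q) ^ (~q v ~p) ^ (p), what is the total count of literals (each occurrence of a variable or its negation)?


Counting literals in each clause:
Clause 1: 1 literal(s)
Clause 2: 2 literal(s)
Clause 3: 1 literal(s)
Total = 4

4


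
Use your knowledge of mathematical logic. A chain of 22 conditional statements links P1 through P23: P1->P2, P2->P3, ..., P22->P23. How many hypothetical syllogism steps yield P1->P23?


With 22 implications in a chain connecting 23 propositions:
P1->P2, P2->P3, ..., P22->P23
Steps needed = (number of implications) - 1 = 22 - 1 = 21

21


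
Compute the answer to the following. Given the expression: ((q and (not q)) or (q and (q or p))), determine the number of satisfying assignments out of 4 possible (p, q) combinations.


Check all 4 assignments:
p=0, q=0: 0
p=0, q=1: 1
p=1, q=0: 0
p=1, q=1: 1
Count of True = 2

2


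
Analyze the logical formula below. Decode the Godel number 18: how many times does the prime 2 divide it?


Factorize 18 by dividing by 2 repeatedly.
Division steps: 2 divides 18 exactly 1 time(s).
Exponent of 2 = 1

1
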